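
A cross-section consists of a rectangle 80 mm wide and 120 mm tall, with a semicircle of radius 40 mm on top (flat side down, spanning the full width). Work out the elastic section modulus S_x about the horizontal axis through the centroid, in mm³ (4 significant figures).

Decompose the section into non-overlapping parts with the origin at the bottom-left of its bounding rectangle.
Rectangular body: 80 × 120, A = 9 600 mm², y = 60 mm, Ī = 11 520 000 mm⁴.
Semicircular cap: semicircle r = 40, A = 2513.27 mm², y = 136.977 mm, Ī = 280 978 mm⁴.
Centroid: ȳ = ΣA·y / ΣA = 75.9712 mm.
Transfer each piece to the horizontal axis through the centroid using Ī + A·d² with d = y − 75.9712:
  rectangular body: d = -15.9712 mm → contributes +13 968 750 mm⁴
  semicircular cap: d = 61.0054 mm → contributes +9 634 515 mm⁴
Total I = 23 603 265 mm⁴.
Extreme fibre distance c = 84.0288 mm; S = I/c = 280 895 mm³.

S_x ≈ 2.809 × 10⁵ mm³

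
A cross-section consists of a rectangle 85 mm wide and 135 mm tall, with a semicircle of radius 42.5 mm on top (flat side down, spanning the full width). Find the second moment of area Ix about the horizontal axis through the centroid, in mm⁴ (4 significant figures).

Split into non-overlapping primitives; take the origin at the lower-left of the bounding box.
Rectangular body: 85 × 135, A = 11 475 mm², y = 67.5 mm, Ī = 17 427 656 mm⁴.
Semicircular cap: semicircle r = 42.5, A = 2837.25 mm², y = 153.038 mm, Ī = 358 086 mm⁴.
Centroid: ȳ = ΣA·y / ΣA = 84.4569 mm.
Transfer each piece to the horizontal axis through the centroid using Ī + A·d² with d = y − 84.4569:
  rectangular body: d = -16.9569 mm → contributes +20 727 140 mm⁴
  semicircular cap: d = 68.5807 mm → contributes +13 702 545 mm⁴
Total I = 34 429 685 mm⁴.

Ix ≈ 3.443 × 10⁷ mm⁴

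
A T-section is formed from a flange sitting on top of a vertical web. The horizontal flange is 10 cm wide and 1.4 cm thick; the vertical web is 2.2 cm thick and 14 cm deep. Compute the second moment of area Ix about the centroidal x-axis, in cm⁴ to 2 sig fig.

Ix ≈ 1100 cm⁴

Treat the section as a set of non-overlapping primitives; coordinates are from the bounding-box lower-left.
Flange: 10 × 1.4, A = 14 cm², y = 14.7 cm, Ī = 2.287 cm⁴.
Web: 2.2 × 14, A = 30.8 cm², y = 7 cm, Ī = 503.1 cm⁴.
Centroid: ȳ = ΣA·y / ΣA = 9.406 cm.
Transfer each piece to the centroidal x-axis using Ī + A·d² with d = y − 9.406:
  flange: d = 5.294 cm → contributes +394.6 cm⁴
  web: d = -2.406 cm → contributes +681.4 cm⁴
Total I = 1 076 cm⁴.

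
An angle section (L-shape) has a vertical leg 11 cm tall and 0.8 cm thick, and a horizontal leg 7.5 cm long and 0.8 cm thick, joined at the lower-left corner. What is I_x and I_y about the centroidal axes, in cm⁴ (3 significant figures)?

I_x ≈ 176 cm⁴, I_y ≈ 67.4 cm⁴

Split into non-overlapping primitives; take the origin at the lower-left of the bounding box.
Vertical leg: 0.8 × 11, A = 8.8 cm², y = 5.5 cm, Ī = 88.733 cm⁴.
Horizontal leg (remainder): 6.7 × 0.8, A = 5.36 cm², y = 0.4 cm, Ī = 0.28587 cm⁴.
Centroid: ȳ = ΣA·y / ΣA = 3.5695 cm.
Transfer each piece to the centroidal x-axis using Ī + A·d² with d = y − 3.5695:
  vertical leg: d = 1.9305 cm → contributes +121.53 cm⁴
  horizontal leg (remainder): d = -3.1695 cm → contributes +54.131 cm⁴
Total I = 175.66 cm⁴.
For the y-axis: x̄ = 1.8195 cm.
Repeating about the centroidal y-axis gives I_y = 67.363 cm⁴.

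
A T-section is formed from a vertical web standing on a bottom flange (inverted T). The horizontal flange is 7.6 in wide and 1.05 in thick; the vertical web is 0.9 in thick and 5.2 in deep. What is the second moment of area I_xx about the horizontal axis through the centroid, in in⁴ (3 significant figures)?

I_xx ≈ 40.1 in⁴

Split into non-overlapping primitives; take the origin at the lower-left of the bounding box.
Flange: 7.6 × 1.05, A = 7.98 in², y = 0.525 in, Ī = 0.73316 in⁴.
Web: 0.9 × 5.2, A = 4.68 in², y = 3.65 in, Ī = 10.546 in⁴.
Centroid: ȳ = ΣA·y / ΣA = 1.6802 in.
Transfer each piece to the horizontal axis through the centroid using Ī + A·d² with d = y − 1.6802:
  flange: d = -1.1552 in → contributes +11.383 in⁴
  web: d = 1.9698 in → contributes +28.704 in⁴
Total I = 40.087 in⁴.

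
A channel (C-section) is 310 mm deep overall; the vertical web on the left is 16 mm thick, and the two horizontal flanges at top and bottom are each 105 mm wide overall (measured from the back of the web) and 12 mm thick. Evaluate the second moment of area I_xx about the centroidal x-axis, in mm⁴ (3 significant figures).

I_xx ≈ 8.72 × 10⁷ mm⁴

Treat the section as a set of non-overlapping primitives; coordinates are from the bounding-box lower-left.
Web: 16 × 310, A = 4 960 mm², y = 155 mm, Ī = 39 721 333 mm⁴.
Top flange (beyond web): 89 × 12, A = 1 068 mm², y = 304 mm, Ī = 12 816 mm⁴.
Bottom flange (beyond web): 89 × 12, A = 1 068 mm², y = 6 mm, Ī = 12 816 mm⁴.
By symmetry the centroid is at mid-height, ȳ = 155 mm.
Transfer each piece to the centroidal x-axis using Ī + A·d² with d = y − 155:
  web: d = 0 mm → contributes +39 721 333 mm⁴
  top flange (beyond web): d = 149 mm → contributes +23 723 484 mm⁴
  bottom flange (beyond web): d = -149 mm → contributes +23 723 484 mm⁴
Total I = 87 168 301 mm⁴.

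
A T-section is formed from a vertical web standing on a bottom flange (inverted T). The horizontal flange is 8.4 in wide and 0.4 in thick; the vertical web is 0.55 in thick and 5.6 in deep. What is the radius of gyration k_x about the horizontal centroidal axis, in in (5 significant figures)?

Split into non-overlapping primitives; take the origin at the lower-left of the bounding box.
Flange: 8.4 × 0.4, A = 3.36 in², y = 0.2 in, Ī = 0.0448 in⁴.
Web: 0.55 × 5.6, A = 3.08 in², y = 3.2 in, Ī = 8.049067 in⁴.
Centroid: ȳ = ΣA·y / ΣA = 1.634783 in.
Transfer each piece to the horizontal centroidal axis using Ī + A·d² with d = y − 1.634783:
  flange: d = -1.434783 in → contributes +6.9617 in⁴
  web: d = 1.565217 in → contributes +15.59478 in⁴
Total I = 22.55648 in⁴.
Radius of gyration: k = √(I/A) = √(22.55648 / 6.44) = 1.871512 in.

k_x ≈ 1.8715 in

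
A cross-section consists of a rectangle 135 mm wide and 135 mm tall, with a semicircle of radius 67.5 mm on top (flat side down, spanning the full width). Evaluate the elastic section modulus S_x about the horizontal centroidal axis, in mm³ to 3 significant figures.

S_x ≈ 7.18 × 10⁵ mm³

Split into non-overlapping primitives; take the origin at the lower-left of the bounding box.
Rectangular body: 135 × 135, A = 18 225 mm², y = 67.5 mm, Ī = 27 679 219 mm⁴.
Semicircular cap: semicircle r = 67.5, A = 7156.9 mm², y = 163.65 mm, Ī = 2 278 490 mm⁴.
Centroid: ȳ = ΣA·y / ΣA = 94.611 mm.
Transfer each piece to the horizontal centroidal axis using Ī + A·d² with d = y − 94.611:
  rectangular body: d = -27.111 mm → contributes +41 074 513 mm⁴
  semicircular cap: d = 69.037 mm → contributes +36 389 326 mm⁴
Total I = 77 463 838 mm⁴.
Extreme fibre distance c = 107.89 mm; S = I/c = 717 994 mm³.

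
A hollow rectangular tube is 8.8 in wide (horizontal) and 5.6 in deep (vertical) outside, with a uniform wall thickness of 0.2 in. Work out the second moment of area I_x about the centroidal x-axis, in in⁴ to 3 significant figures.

I_x ≈ 30.4 in⁴

Treat the section as a set of non-overlapping primitives; coordinates are from the bounding-box lower-left.
Outer rectangle: 8.8 × 5.6, A = 49.28 in², y = 2.8 in, Ī = 128.79 in⁴.
Inner void (subtracted): 8.4 × 5.2, A = 43.68 in², y = 2.8 in, Ī = 98.426 in⁴.
By symmetry the centroid is at mid-height, ȳ = 2.8 in.
All pieces are centred on the centroidal x-axis, so I = ΣĪ (holes subtracted) = 30.359 in⁴.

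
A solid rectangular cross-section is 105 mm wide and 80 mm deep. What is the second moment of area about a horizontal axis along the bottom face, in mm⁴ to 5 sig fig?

I_base ≈ 1.7920 × 10⁷ mm⁴

The section: 105 × 80, A = 8 400 mm², y = 40 mm, Ī = 4 480 000 mm⁴.
Transfer it to the base of the section using Ī + A·d² with d = y − 0:
  the section: d = 40 mm → contributes +17 920 000 mm⁴
Total I = 17 920 000 mm⁴.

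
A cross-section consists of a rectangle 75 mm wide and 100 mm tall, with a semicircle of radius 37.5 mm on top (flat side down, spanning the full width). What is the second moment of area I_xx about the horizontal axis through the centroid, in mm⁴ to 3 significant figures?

I_xx ≈ 1.39 × 10⁷ mm⁴

Split into non-overlapping primitives; take the origin at the lower-left of the bounding box.
Rectangular body: 75 × 100, A = 7 500 mm², y = 50 mm, Ī = 6 250 000 mm⁴.
Semicircular cap: semicircle r = 37.5, A = 2208.9 mm², y = 115.92 mm, Ī = 217 049 mm⁴.
Centroid: ȳ = ΣA·y / ΣA = 64.997 mm.
Transfer each piece to the horizontal axis through the centroid using Ī + A·d² with d = y − 64.997:
  rectangular body: d = -14.997 mm → contributes +7 936 779 mm⁴
  semicircular cap: d = 50.919 mm → contributes +5 944 178 mm⁴
Total I = 13 880 957 mm⁴.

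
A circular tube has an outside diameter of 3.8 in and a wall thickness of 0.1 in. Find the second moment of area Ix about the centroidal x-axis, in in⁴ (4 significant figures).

Ix ≈ 1.991 in⁴

Split into non-overlapping primitives; take the origin at the lower-left of the bounding box.
Outer circle: ⌀3.8, A = 11.3411 in², y = 1.9 in, Ī = 10.2354 in⁴.
Bore (subtracted): ⌀3.6, A = 10.1788 in², y = 1.9 in, Ī = 8.2448 in⁴.
By symmetry the centroid is at mid-height, ȳ = 1.9 in.
All pieces are centred on the centroidal x-axis, so I = ΣĪ (holes subtracted) = 1.99059 in⁴.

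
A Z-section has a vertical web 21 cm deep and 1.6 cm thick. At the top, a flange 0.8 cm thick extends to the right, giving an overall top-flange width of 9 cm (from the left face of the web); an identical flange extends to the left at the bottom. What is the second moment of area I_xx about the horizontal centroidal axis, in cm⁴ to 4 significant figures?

Break the section into simple shapes (no overlaps), measuring from the bottom-left corner of the bounding box.
Web: 1.6 × 21, A = 33.6 cm², y = 10.5 cm, Ī = 1234.8 cm⁴.
Top flange (beyond web): 7.4 × 0.8, A = 5.92 cm², y = 20.6 cm, Ī = 0.315733 cm⁴.
Bottom flange (beyond web): 7.4 × 0.8, A = 5.92 cm², y = 0.4 cm, Ī = 0.315733 cm⁴.
Centroid: ȳ = ΣA·y / ΣA = 10.5 cm.
Transfer each piece to the horizontal centroidal axis using Ī + A·d² with d = y − 10.5:
  web: d = 0 cm → contributes +1234.8 cm⁴
  top flange (beyond web): d = 10.1 cm → contributes +604.215 cm⁴
  bottom flange (beyond web): d = -10.1 cm → contributes +604.215 cm⁴
Total I = 2443.23 cm⁴.

I_xx ≈ 2443 cm⁴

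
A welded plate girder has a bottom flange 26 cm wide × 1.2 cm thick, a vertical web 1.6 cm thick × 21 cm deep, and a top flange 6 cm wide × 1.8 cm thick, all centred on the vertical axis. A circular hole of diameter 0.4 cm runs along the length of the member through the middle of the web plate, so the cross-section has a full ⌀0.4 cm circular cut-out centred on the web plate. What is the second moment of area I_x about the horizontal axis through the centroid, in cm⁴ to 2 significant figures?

Break the section into simple shapes (no overlaps), measuring from the bottom-left corner of the bounding box.
Bottom plate: 26 × 1.2, A = 31.2 cm², y = 0.6 cm, Ī = 3.744 cm⁴.
Web plate: 1.6 × 21, A = 33.6 cm², y = 11.7 cm, Ī = 1 235 cm⁴.
Top plate: 6 × 1.8, A = 10.8 cm², y = 23.1 cm, Ī = 2.916 cm⁴.
Hole (subtracted): ⌀0.4, A = 0.1257 cm², y = 11.7 cm, Ī = 0.001257 cm⁴.
Centroid: ȳ = ΣA·y / ΣA = 8.743 cm.
Transfer each piece to the horizontal axis through the centroid using Ī + A·d² with d = y − 8.743:
  bottom plate: d = -8.143 cm → contributes +2 072 cm⁴
  web plate: d = 2.957 cm → contributes +1 529 cm⁴
  top plate: d = 14.36 cm → contributes +2 229 cm⁴
  hole: d = 2.957 cm → contributes −1.1 cm⁴
Total I = 5 829 cm⁴.

I_x ≈ 5800 cm⁴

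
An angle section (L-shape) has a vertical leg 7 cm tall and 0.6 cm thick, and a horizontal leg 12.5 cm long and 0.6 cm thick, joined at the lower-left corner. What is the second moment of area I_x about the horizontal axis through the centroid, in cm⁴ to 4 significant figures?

Treat the section as a set of non-overlapping primitives; coordinates are from the bounding-box lower-left.
Vertical leg: 0.6 × 7, A = 4.2 cm², y = 3.5 cm, Ī = 17.15 cm⁴.
Horizontal leg (remainder): 11.9 × 0.6, A = 7.14 cm², y = 0.3 cm, Ī = 0.2142 cm⁴.
Centroid: ȳ = ΣA·y / ΣA = 1.48519 cm.
Transfer each piece to the horizontal axis through the centroid using Ī + A·d² with d = y − 1.48519:
  vertical leg: d = 2.01481 cm → contributes +34.1998 cm⁴
  horizontal leg (remainder): d = -1.18519 cm → contributes +10.2435 cm⁴
Total I = 44.4433 cm⁴.

I_x ≈ 44.44 cm⁴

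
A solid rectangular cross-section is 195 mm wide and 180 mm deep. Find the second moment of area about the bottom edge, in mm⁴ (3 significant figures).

The section: 195 × 180, A = 35 100 mm², y = 90 mm, Ī = 94 770 000 mm⁴.
Transfer it to a horizontal axis along the bottom face using Ī + A·d² with d = y − 0:
  the section: d = 90 mm → contributes +379 080 000 mm⁴
Total I = 379 080 000 mm⁴.

I_base ≈ 3.79 × 10⁸ mm⁴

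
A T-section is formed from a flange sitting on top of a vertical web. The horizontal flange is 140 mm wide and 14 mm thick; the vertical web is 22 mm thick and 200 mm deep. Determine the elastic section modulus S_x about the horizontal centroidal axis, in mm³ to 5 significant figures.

S_x ≈ 2.2729 × 10⁵ mm³

Break the section into simple shapes (no overlaps), measuring from the bottom-left corner of the bounding box.
Flange: 140 × 14, A = 1 960 mm², y = 207 mm, Ī = 32013.33 mm⁴.
Web: 22 × 200, A = 4 400 mm², y = 100 mm, Ī = 14 666 667 mm⁴.
Centroid: ȳ = ΣA·y / ΣA = 132.9748 mm.
Transfer each piece to the horizontal centroidal axis using Ī + A·d² with d = y − 132.9748:
  flange: d = 74.02516 mm → contributes +10 772 272 mm⁴
  web: d = -32.97484 mm → contributes +19 450 964 mm⁴
Total I = 30 223 236 mm⁴.
Extreme fibre distance c = 132.9748 mm; S = I/c = 227285.4 mm³.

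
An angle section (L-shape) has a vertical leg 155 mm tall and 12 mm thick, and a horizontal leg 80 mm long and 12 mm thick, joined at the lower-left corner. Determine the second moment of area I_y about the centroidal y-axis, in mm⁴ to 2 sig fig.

Split into non-overlapping primitives; take the origin at the lower-left of the bounding box.
Vertical leg: 12 × 155, A = 1 860 mm², x = 6 mm, Ī = 22 320 mm⁴.
Horizontal leg (remainder): 68 × 12, A = 816 mm², x = 46 mm, Ī = 314 432 mm⁴.
Centroid: x̄ = ΣA·x / ΣA = 18.2 mm.
Transfer each piece to the centroidal y-axis using Ī + A·d² with d = x − 18.2:
  vertical leg: d = -12.2 mm → contributes +299 040 mm⁴
  horizontal leg (remainder): d = 27.8 mm → contributes +945 192 mm⁴
Total I = 1 244 232 mm⁴.

I_y ≈ 1.2 × 10⁶ mm⁴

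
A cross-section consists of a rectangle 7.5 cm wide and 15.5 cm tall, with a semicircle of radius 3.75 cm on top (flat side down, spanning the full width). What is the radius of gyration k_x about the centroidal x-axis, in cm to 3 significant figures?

k_x ≈ 5.36 cm

Treat the section as a set of non-overlapping primitives; coordinates are from the bounding-box lower-left.
Rectangular body: 7.5 × 15.5, A = 116.25 cm², y = 7.75 cm, Ī = 2327.4 cm⁴.
Semicircular cap: semicircle r = 3.75, A = 22.089 cm², y = 17.092 cm, Ī = 21.705 cm⁴.
Centroid: ȳ = ΣA·y / ΣA = 9.2416 cm.
Transfer each piece to the centroidal x-axis using Ī + A·d² with d = y − 9.2416:
  rectangular body: d = -1.4916 cm → contributes +2586.1 cm⁴
  semicircular cap: d = 7.8499 cm → contributes +1382.9 cm⁴
Total I = 3968.9 cm⁴.
Radius of gyration: k = √(I/A) = √(3968.9 / 138.34) = 5.3563 cm.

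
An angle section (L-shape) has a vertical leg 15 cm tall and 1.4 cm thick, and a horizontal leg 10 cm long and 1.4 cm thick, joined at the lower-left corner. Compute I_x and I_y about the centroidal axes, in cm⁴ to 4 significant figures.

Decompose the section into non-overlapping parts with the origin at the bottom-left of its bounding rectangle.
Vertical leg: 1.4 × 15, A = 21 cm², y = 7.5 cm, Ī = 393.75 cm⁴.
Horizontal leg (remainder): 8.6 × 1.4, A = 12.04 cm², y = 0.7 cm, Ī = 1.96653 cm⁴.
Centroid: ȳ = ΣA·y / ΣA = 5.02203 cm.
Transfer each piece to the centroidal x-axis using Ī + A·d² with d = y − 5.02203:
  vertical leg: d = 2.47797 cm → contributes +522.697 cm⁴
  horizontal leg (remainder): d = -4.32203 cm → contributes +226.873 cm⁴
Total I = 749.57 cm⁴.
For the y-axis: x̄ = 2.52203 cm.
Repeating about the centroidal y-axis gives I_y = 268.95 cm⁴.

I_x ≈ 749.6 cm⁴, I_y ≈ 269.0 cm⁴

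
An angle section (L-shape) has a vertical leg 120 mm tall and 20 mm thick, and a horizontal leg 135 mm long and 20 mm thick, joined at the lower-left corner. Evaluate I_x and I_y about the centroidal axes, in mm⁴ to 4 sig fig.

I_x ≈ 5.893 × 10⁶ mm⁴, I_y ≈ 7.966 × 10⁶ mm⁴

Split into non-overlapping primitives; take the origin at the lower-left of the bounding box.
Vertical leg: 20 × 120, A = 2 400 mm², y = 60 mm, Ī = 2 880 000 mm⁴.
Horizontal leg (remainder): 115 × 20, A = 2 300 mm², y = 10 mm, Ī = 76666.7 mm⁴.
Centroid: ȳ = ΣA·y / ΣA = 35.5319 mm.
Transfer each piece to the centroidal x-axis using Ī + A·d² with d = y − 35.5319:
  vertical leg: d = 24.4681 mm → contributes +4 316 849 mm⁴
  horizontal leg (remainder): d = -25.5319 mm → contributes +1 575 988 mm⁴
Total I = 5 892 837 mm⁴.
For the y-axis: x̄ = 43.0319 mm.
Repeating about the centroidal y-axis gives I_y = 7 965 962 mm⁴.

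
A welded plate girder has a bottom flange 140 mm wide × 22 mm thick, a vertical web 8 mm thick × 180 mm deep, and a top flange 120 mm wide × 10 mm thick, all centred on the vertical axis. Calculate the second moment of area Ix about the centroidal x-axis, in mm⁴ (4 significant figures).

Treat the section as a set of non-overlapping primitives; coordinates are from the bounding-box lower-left.
Bottom plate: 140 × 22, A = 3 080 mm², y = 11 mm, Ī = 124 227 mm⁴.
Web plate: 8 × 180, A = 1 440 mm², y = 112 mm, Ī = 3 888 000 mm⁴.
Top plate: 120 × 10, A = 1 200 mm², y = 207 mm, Ī = 10 000 mm⁴.
Centroid: ȳ = ΣA·y / ΣA = 77.5455 mm.
Transfer each piece to the centroidal x-axis using Ī + A·d² with d = y − 77.5455:
  bottom plate: d = -66.5455 mm → contributes +13 763 383 mm⁴
  web plate: d = 34.4545 mm → contributes +5 597 447 mm⁴
  top plate: d = 129.455 mm → contributes +20 120 175 mm⁴
Total I = 39 481 005 mm⁴.

Ix ≈ 3.948 × 10⁷ mm⁴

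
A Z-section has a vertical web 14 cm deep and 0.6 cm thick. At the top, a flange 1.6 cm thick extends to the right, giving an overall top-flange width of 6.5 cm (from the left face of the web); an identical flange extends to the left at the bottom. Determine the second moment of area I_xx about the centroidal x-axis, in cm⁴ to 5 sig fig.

I_xx ≈ 866.97 cm⁴

Break the section into simple shapes (no overlaps), measuring from the bottom-left corner of the bounding box.
Web: 0.6 × 14, A = 8.4 cm², y = 7 cm, Ī = 137.2 cm⁴.
Top flange (beyond web): 5.9 × 1.6, A = 9.44 cm², y = 13.2 cm, Ī = 2.013867 cm⁴.
Bottom flange (beyond web): 5.9 × 1.6, A = 9.44 cm², y = 0.8 cm, Ī = 2.013867 cm⁴.
Centroid: ȳ = ΣA·y / ΣA = 7 cm.
Transfer each piece to the centroidal x-axis using Ī + A·d² with d = y − 7:
  web: d = 0 cm → contributes +137.2 cm⁴
  top flange (beyond web): d = 6.2 cm → contributes +364.8875 cm⁴
  bottom flange (beyond web): d = -6.2 cm → contributes +364.8875 cm⁴
Total I = 866.9749 cm⁴.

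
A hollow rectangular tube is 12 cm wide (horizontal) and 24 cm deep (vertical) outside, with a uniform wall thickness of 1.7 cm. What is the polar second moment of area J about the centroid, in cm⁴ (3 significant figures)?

J ≈ 9920 cm⁴

Break the section into simple shapes (no overlaps), measuring from the bottom-left corner of the bounding box.
Outer rectangle: 12 × 24, A = 288 cm², y = 12 cm, Ī = 13 824 cm⁴.
Inner void (subtracted): 8.6 × 20.6, A = 177.16 cm², y = 12 cm, Ī = 6 265 cm⁴.
By symmetry the centroid is at mid-height, ȳ = 12 cm.
All pieces are centred on the centroidal x-axis, so I = ΣĪ (holes subtracted) = 7 559 cm⁴.
Repeating about the centroidal y-axis gives I_y = 2364.1 cm⁴.
Polar second moment: J = I_x + I_y = 9923.1 cm⁴.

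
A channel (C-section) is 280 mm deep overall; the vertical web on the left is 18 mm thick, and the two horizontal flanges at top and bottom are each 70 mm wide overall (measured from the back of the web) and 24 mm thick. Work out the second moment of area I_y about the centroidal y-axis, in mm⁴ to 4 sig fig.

I_y ≈ 2.743 × 10⁶ mm⁴

Decompose the section into non-overlapping parts with the origin at the bottom-left of its bounding rectangle.
Web: 18 × 280, A = 5 040 mm², x = 9 mm, Ī = 136 080 mm⁴.
Top flange (beyond web): 52 × 24, A = 1 248 mm², x = 44 mm, Ī = 281 216 mm⁴.
Bottom flange (beyond web): 52 × 24, A = 1 248 mm², x = 44 mm, Ī = 281 216 mm⁴.
Centroid: x̄ = ΣA·x / ΣA = 20.5924 mm.
Transfer each piece to the centroidal y-axis using Ī + A·d² with d = x − 20.5924:
  web: d = -11.5924 mm → contributes +813 369 mm⁴
  top flange (beyond web): d = 23.4076 mm → contributes +965 017 mm⁴
  bottom flange (beyond web): d = 23.4076 mm → contributes +965 017 mm⁴
Total I = 2 743 404 mm⁴.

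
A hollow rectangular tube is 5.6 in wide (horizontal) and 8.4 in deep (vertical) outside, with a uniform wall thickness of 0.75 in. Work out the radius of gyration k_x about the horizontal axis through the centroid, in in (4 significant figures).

k_x ≈ 2.961 in

Treat the section as a set of non-overlapping primitives; coordinates are from the bounding-box lower-left.
Outer rectangle: 5.6 × 8.4, A = 47.04 in², y = 4.2 in, Ī = 276.595 in⁴.
Inner void (subtracted): 4.1 × 6.9, A = 28.29 in², y = 4.2 in, Ī = 112.241 in⁴.
By symmetry the centroid is at mid-height, ȳ = 4.2 in.
All pieces are centred on the horizontal axis through the centroid, so I = ΣĪ (holes subtracted) = 164.355 in⁴.
Radius of gyration: k = √(I/A) = √(164.355 / 18.75) = 2.96067 in.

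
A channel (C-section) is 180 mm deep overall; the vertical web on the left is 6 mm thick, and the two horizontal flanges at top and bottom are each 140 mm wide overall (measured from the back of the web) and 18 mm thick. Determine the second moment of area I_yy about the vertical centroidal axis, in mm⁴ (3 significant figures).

I_yy ≈ 1.15 × 10⁷ mm⁴

Split into non-overlapping primitives; take the origin at the lower-left of the bounding box.
Web: 6 × 180, A = 1 080 mm², x = 3 mm, Ī = 3 240 mm⁴.
Top flange (beyond web): 134 × 18, A = 2 412 mm², x = 73 mm, Ī = 3 609 156 mm⁴.
Bottom flange (beyond web): 134 × 18, A = 2 412 mm², x = 73 mm, Ī = 3 609 156 mm⁴.
Centroid: x̄ = ΣA·x / ΣA = 60.195 mm.
Transfer each piece to the vertical centroidal axis using Ī + A·d² with d = x − 60.195:
  web: d = -57.195 mm → contributes +3 536 225 mm⁴
  top flange (beyond web): d = 12.805 mm → contributes +4 004 639 mm⁴
  bottom flange (beyond web): d = 12.805 mm → contributes +4 004 639 mm⁴
Total I = 11 545 503 mm⁴.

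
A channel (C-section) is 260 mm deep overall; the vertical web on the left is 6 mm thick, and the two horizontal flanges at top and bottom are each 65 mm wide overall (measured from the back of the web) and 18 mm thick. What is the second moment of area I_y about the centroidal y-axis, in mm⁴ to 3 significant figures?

Treat the section as a set of non-overlapping primitives; coordinates are from the bounding-box lower-left.
Web: 6 × 260, A = 1 560 mm², x = 3 mm, Ī = 4 680 mm⁴.
Top flange (beyond web): 59 × 18, A = 1 062 mm², x = 35.5 mm, Ī = 308 069 mm⁴.
Bottom flange (beyond web): 59 × 18, A = 1 062 mm², x = 35.5 mm, Ī = 308 069 mm⁴.
Centroid: x̄ = ΣA·x / ΣA = 21.738 mm.
Transfer each piece to the centroidal y-axis using Ī + A·d² with d = x − 21.738:
  web: d = -18.738 mm → contributes +552 403 mm⁴
  top flange (beyond web): d = 13.762 mm → contributes +509 210 mm⁴
  bottom flange (beyond web): d = 13.762 mm → contributes +509 210 mm⁴
Total I = 1 570 823 mm⁴.

I_y ≈ 1.57 × 10⁶ mm⁴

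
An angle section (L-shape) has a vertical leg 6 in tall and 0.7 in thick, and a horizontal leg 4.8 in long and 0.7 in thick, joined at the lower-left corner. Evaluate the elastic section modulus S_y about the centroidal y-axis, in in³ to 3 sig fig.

S_y ≈ 4.03 in³

Break the section into simple shapes (no overlaps), measuring from the bottom-left corner of the bounding box.
Vertical leg: 0.7 × 6, A = 4.2 in², x = 0.35 in, Ī = 0.1715 in⁴.
Horizontal leg (remainder): 4.1 × 0.7, A = 2.87 in², x = 2.75 in, Ī = 4.0204 in⁴.
Centroid: x̄ = ΣA·x / ΣA = 1.3243 in.
Transfer each piece to the centroidal y-axis using Ī + A·d² with d = x − 1.3243:
  vertical leg: d = -0.97426 in → contributes +4.158 in⁴
  horizontal leg (remainder): d = 1.4257 in → contributes +9.8544 in⁴
Total I = 14.012 in⁴.
Extreme fibre distance c = 3.4757 in; S = I/c = 4.0315 in³.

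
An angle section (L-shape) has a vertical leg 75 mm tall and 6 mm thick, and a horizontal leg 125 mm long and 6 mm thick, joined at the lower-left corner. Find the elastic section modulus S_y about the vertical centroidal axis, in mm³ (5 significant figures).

S_y ≈ 2.2975 × 10⁴ mm³

Decompose the section into non-overlapping parts with the origin at the bottom-left of its bounding rectangle.
Vertical leg: 6 × 75, A = 450 mm², x = 3 mm, Ī = 1 350 mm⁴.
Horizontal leg (remainder): 119 × 6, A = 714 mm², x = 65.5 mm, Ī = 842579.5 mm⁴.
Centroid: x̄ = ΣA·x / ΣA = 41.33763 mm.
Transfer each piece to the vertical centroidal axis using Ī + A·d² with d = x − 41.33763:
  vertical leg: d = -38.33763 mm → contributes +662748.2 mm⁴
  horizontal leg (remainder): d = 24.16237 mm → contributes +1 259 427 mm⁴
Total I = 1 922 175 mm⁴.
Extreme fibre distance c = 83.66237 mm; S = I/c = 22975.39 mm³.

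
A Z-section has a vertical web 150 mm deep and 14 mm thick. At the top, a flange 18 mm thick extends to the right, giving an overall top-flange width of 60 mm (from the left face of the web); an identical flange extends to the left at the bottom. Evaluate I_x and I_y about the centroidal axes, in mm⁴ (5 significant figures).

I_x ≈ 1.1196 × 10⁷ mm⁴, I_y ≈ 1.8167 × 10⁶ mm⁴

Split into non-overlapping primitives; take the origin at the lower-left of the bounding box.
Web: 14 × 150, A = 2 100 mm², y = 75 mm, Ī = 3 937 500 mm⁴.
Top flange (beyond web): 46 × 18, A = 828 mm², y = 141 mm, Ī = 22 356 mm⁴.
Bottom flange (beyond web): 46 × 18, A = 828 mm², y = 9 mm, Ī = 22 356 mm⁴.
Centroid: ȳ = ΣA·y / ΣA = 75 mm.
Transfer each piece to the centroidal x-axis using Ī + A·d² with d = y − 75:
  web: d = 0 mm → contributes +3 937 500 mm⁴
  top flange (beyond web): d = 66 mm → contributes +3 629 124 mm⁴
  bottom flange (beyond web): d = -66 mm → contributes +3 629 124 mm⁴
Total I = 11 195 748 mm⁴.
For the y-axis: x̄ = 53 mm.
Repeating about the centroidal y-axis gives I_y = 1 816 708 mm⁴.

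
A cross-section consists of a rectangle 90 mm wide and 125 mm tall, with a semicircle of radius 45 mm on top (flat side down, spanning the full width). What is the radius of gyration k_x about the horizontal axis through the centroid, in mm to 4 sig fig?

k_x ≈ 46.80 mm

Break the section into simple shapes (no overlaps), measuring from the bottom-left corner of the bounding box.
Rectangular body: 90 × 125, A = 11 250 mm², y = 62.5 mm, Ī = 14 648 438 mm⁴.
Semicircular cap: semicircle r = 45, A = 3180.86 mm², y = 144.099 mm, Ī = 450 072 mm⁴.
Centroid: ȳ = ΣA·y / ΣA = 80.486 mm.
Transfer each piece to the horizontal axis through the centroid using Ī + A·d² with d = y − 80.486:
  rectangular body: d = -17.986 mm → contributes +18 287 781 mm⁴
  semicircular cap: d = 63.6126 mm → contributes +13 321 618 mm⁴
Total I = 31 609 399 mm⁴.
Radius of gyration: k = √(I/A) = √(31 609 399 / 14430.9) = 46.8017 mm.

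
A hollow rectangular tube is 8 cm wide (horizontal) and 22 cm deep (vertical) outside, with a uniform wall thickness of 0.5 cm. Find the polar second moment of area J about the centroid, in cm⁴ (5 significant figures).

J ≈ 2034.8 cm⁴

Decompose the section into non-overlapping parts with the origin at the bottom-left of its bounding rectangle.
Outer rectangle: 8 × 22, A = 176 cm², y = 11 cm, Ī = 7098.667 cm⁴.
Inner void (subtracted): 7 × 21, A = 147 cm², y = 11 cm, Ī = 5402.25 cm⁴.
By symmetry the centroid is at mid-height, ȳ = 11 cm.
All pieces are centred on the centroidal x-axis, so I = ΣĪ (holes subtracted) = 1696.417 cm⁴.
Repeating about the centroidal y-axis gives I_y = 338.4167 cm⁴.
Polar second moment: J = I_x + I_y = 2034.833 cm⁴.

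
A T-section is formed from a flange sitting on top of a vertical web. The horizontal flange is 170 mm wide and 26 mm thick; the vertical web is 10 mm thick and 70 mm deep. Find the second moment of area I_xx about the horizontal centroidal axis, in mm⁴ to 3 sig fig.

I_xx ≈ 1.93 × 10⁶ mm⁴

Decompose the section into non-overlapping parts with the origin at the bottom-left of its bounding rectangle.
Flange: 170 × 26, A = 4 420 mm², y = 83 mm, Ī = 248 993 mm⁴.
Web: 10 × 70, A = 700 mm², y = 35 mm, Ī = 285 833 mm⁴.
Centroid: ȳ = ΣA·y / ΣA = 76.438 mm.
Transfer each piece to the horizontal centroidal axis using Ī + A·d² with d = y − 76.438:
  flange: d = 6.5625 mm → contributes +439 347 mm⁴
  web: d = -41.438 mm → contributes +1 487 780 mm⁴
Total I = 1 927 127 mm⁴.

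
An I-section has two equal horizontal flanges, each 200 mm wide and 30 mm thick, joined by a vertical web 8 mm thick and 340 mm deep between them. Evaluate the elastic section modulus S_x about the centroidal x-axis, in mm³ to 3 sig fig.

S_x ≈ 2.19 × 10⁶ mm³

Treat the section as a set of non-overlapping primitives; coordinates are from the bounding-box lower-left.
Bottom flange: 200 × 30, A = 6 000 mm², y = 15 mm, Ī = 450 000 mm⁴.
Web: 8 × 340, A = 2 720 mm², y = 200 mm, Ī = 26 202 667 mm⁴.
Top flange: 200 × 30, A = 6 000 mm², y = 385 mm, Ī = 450 000 mm⁴.
By symmetry the centroid is at mid-height, ȳ = 200 mm.
Transfer each piece to the centroidal x-axis using Ī + A·d² with d = y − 200:
  bottom flange: d = -185 mm → contributes +205 800 000 mm⁴
  web: d = 0 mm → contributes +26 202 667 mm⁴
  top flange: d = 185 mm → contributes +205 800 000 mm⁴
Total I = 437 802 667 mm⁴.
Extreme fibre distance c = 200 mm; S = I/c = 2 189 013 mm³.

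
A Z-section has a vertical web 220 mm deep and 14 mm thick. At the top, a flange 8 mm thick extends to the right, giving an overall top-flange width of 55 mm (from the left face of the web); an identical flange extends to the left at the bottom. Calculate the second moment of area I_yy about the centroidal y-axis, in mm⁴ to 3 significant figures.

Treat the section as a set of non-overlapping primitives; coordinates are from the bounding-box lower-left.
Web: 14 × 220, A = 3 080 mm², x = 48 mm, Ī = 50 307 mm⁴.
Top flange (beyond web): 41 × 8, A = 328 mm², x = 75.5 mm, Ī = 45 947 mm⁴.
Bottom flange (beyond web): 41 × 8, A = 328 mm², x = 20.5 mm, Ī = 45 947 mm⁴.
Centroid: x̄ = ΣA·x / ΣA = 48 mm.
Transfer each piece to the centroidal y-axis using Ī + A·d² with d = x − 48:
  web: d = 0 mm → contributes +50 307 mm⁴
  top flange (beyond web): d = 27.5 mm → contributes +293 997 mm⁴
  bottom flange (beyond web): d = -27.5 mm → contributes +293 997 mm⁴
Total I = 638 301 mm⁴.

I_yy ≈ 6.38 × 10⁵ mm⁴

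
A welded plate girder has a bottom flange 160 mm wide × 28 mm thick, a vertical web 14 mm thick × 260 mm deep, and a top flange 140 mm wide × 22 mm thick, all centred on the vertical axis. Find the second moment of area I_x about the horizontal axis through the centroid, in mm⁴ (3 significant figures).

I_x ≈ 1.71 × 10⁸ mm⁴

Treat the section as a set of non-overlapping primitives; coordinates are from the bounding-box lower-left.
Bottom plate: 160 × 28, A = 4 480 mm², y = 14 mm, Ī = 292 693 mm⁴.
Web plate: 14 × 260, A = 3 640 mm², y = 158 mm, Ī = 20 505 333 mm⁴.
Top plate: 140 × 22, A = 3 080 mm², y = 299 mm, Ī = 124 227 mm⁴.
Centroid: ȳ = ΣA·y / ΣA = 139.18 mm.
Transfer each piece to the horizontal axis through the centroid using Ī + A·d² with d = y − 139.18:
  bottom plate: d = -125.18 mm → contributes +70 488 831 mm⁴
  web plate: d = 18.825 mm → contributes +21 795 279 mm⁴
  top plate: d = 159.83 mm → contributes +78 799 841 mm⁴
Total I = 171 083 950 mm⁴.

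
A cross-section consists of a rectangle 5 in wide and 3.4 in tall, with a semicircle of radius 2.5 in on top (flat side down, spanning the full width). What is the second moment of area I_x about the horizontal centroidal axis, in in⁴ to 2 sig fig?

I_x ≈ 68 in⁴

Break the section into simple shapes (no overlaps), measuring from the bottom-left corner of the bounding box.
Rectangular body: 5 × 3.4, A = 17 in², y = 1.7 in, Ī = 16.38 in⁴.
Semicircular cap: semicircle r = 2.5, A = 9.817 in², y = 4.461 in, Ī = 4.287 in⁴.
Centroid: ȳ = ΣA·y / ΣA = 2.711 in.
Transfer each piece to the horizontal centroidal axis using Ī + A·d² with d = y − 2.711:
  rectangular body: d = -1.011 in → contributes +33.74 in⁴
  semicircular cap: d = 1.75 in → contributes +34.36 in⁴
Total I = 68.11 in⁴.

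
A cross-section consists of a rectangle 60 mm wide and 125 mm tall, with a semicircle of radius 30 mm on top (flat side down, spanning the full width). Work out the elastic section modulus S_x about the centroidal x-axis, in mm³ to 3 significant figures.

Split into non-overlapping primitives; take the origin at the lower-left of the bounding box.
Rectangular body: 60 × 125, A = 7 500 mm², y = 62.5 mm, Ī = 9 765 625 mm⁴.
Semicircular cap: semicircle r = 30, A = 1413.7 mm², y = 137.73 mm, Ī = 88 903 mm⁴.
Centroid: ȳ = ΣA·y / ΣA = 74.432 mm.
Transfer each piece to the centroidal x-axis using Ī + A·d² with d = y − 74.432:
  rectangular body: d = -11.932 mm → contributes +10 833 396 mm⁴
  semicircular cap: d = 63.301 mm → contributes +5 753 605 mm⁴
Total I = 16 587 001 mm⁴.
Extreme fibre distance c = 80.568 mm; S = I/c = 205 875 mm³.

S_x ≈ 2.06 × 10⁵ mm³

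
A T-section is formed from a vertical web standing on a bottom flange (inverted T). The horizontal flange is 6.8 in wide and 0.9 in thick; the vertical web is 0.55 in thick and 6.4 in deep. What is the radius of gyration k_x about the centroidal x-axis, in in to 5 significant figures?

k_x ≈ 2.0923 in

Break the section into simple shapes (no overlaps), measuring from the bottom-left corner of the bounding box.
Flange: 6.8 × 0.9, A = 6.12 in², y = 0.45 in, Ī = 0.4131 in⁴.
Web: 0.55 × 6.4, A = 3.52 in², y = 4.1 in, Ī = 12.01493 in⁴.
Centroid: ȳ = ΣA·y / ΣA = 1.78278 in.
Transfer each piece to the centroidal x-axis using Ī + A·d² with d = y − 1.78278:
  flange: d = -1.33278 in → contributes +11.28407 in⁴
  web: d = 2.31722 in → contributes +30.9156 in⁴
Total I = 42.19967 in⁴.
Radius of gyration: k = √(I/A) = √(42.19967 / 9.64) = 2.092262 in.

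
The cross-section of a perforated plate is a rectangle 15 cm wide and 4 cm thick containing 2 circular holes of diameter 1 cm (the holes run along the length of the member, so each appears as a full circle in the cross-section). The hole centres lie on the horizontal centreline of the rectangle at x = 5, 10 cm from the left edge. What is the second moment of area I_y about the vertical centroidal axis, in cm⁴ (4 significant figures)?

Treat the section as a set of non-overlapping primitives; coordinates are from the bounding-box lower-left.
Plate: 15 × 4, A = 60 cm², x = 7.5 cm, Ī = 1 125 cm⁴.
Hole 1 (subtracted): ⌀1, A = 0.785398 cm², x = 5 cm, Ī = 0.0490874 cm⁴.
Hole 2 (subtracted): ⌀1, A = 0.785398 cm², x = 10 cm, Ī = 0.0490874 cm⁴.
By symmetry the centroid is at mid-width, x̄ = 7.5 cm.
Transfer each piece to the vertical centroidal axis using Ī + A·d² with d = x − 7.5:
  plate: d = 0 cm → contributes +1 125 cm⁴
  hole 1: d = -2.5 cm → contributes −4.95783 cm⁴
  hole 2: d = 2.5 cm → contributes −4.95783 cm⁴
Total I = 1115.08 cm⁴.

I_y ≈ 1115 cm⁴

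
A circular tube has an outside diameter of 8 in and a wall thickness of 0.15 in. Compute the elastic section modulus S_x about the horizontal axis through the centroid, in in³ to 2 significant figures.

S_x ≈ 7.1 in³

Split into non-overlapping primitives; take the origin at the lower-left of the bounding box.
Outer circle: ⌀8, A = 50.27 in², y = 4 in, Ī = 201.1 in⁴.
Bore (subtracted): ⌀7.7, A = 46.57 in², y = 4 in, Ī = 172.6 in⁴.
By symmetry the centroid is at mid-height, ȳ = 4 in.
All pieces are centred on the horizontal axis through the centroid, so I = ΣĪ (holes subtracted) = 28.5 in⁴.
Extreme fibre distance c = 4 in; S = I/c = 7.126 in³.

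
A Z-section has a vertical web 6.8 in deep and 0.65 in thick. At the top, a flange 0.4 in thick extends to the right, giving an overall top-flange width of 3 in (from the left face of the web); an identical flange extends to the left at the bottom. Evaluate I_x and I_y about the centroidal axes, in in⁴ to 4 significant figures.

Break the section into simple shapes (no overlaps), measuring from the bottom-left corner of the bounding box.
Web: 0.65 × 6.8, A = 4.42 in², y = 3.4 in, Ī = 17.0317 in⁴.
Top flange (beyond web): 2.35 × 0.4, A = 0.94 in², y = 6.6 in, Ī = 0.0125333 in⁴.
Bottom flange (beyond web): 2.35 × 0.4, A = 0.94 in², y = 0.2 in, Ī = 0.0125333 in⁴.
Centroid: ȳ = ΣA·y / ΣA = 3.4 in.
Transfer each piece to the centroidal x-axis using Ī + A·d² with d = y − 3.4:
  web: d = 0 in → contributes +17.0317 in⁴
  top flange (beyond web): d = 3.2 in → contributes +9.63813 in⁴
  bottom flange (beyond web): d = -3.2 in → contributes +9.63813 in⁴
Total I = 36.308 in⁴.
For the y-axis: x̄ = 2.675 in.
Repeating about the centroidal y-axis gives I_y = 5.25081 in⁴.

I_x ≈ 36.31 in⁴, I_y ≈ 5.251 in⁴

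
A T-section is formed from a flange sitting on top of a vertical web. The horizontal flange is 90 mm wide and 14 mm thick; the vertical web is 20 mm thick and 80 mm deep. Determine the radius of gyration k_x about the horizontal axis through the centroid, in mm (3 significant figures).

Decompose the section into non-overlapping parts with the origin at the bottom-left of its bounding rectangle.
Flange: 90 × 14, A = 1 260 mm², y = 87 mm, Ī = 20 580 mm⁴.
Web: 20 × 80, A = 1 600 mm², y = 40 mm, Ī = 853 333 mm⁴.
Centroid: ȳ = ΣA·y / ΣA = 60.706 mm.
Transfer each piece to the horizontal axis through the centroid using Ī + A·d² with d = y − 60.706:
  flange: d = 26.294 mm → contributes +891 692 mm⁴
  web: d = -20.706 mm → contributes +1 539 334 mm⁴
Total I = 2 431 027 mm⁴.
Radius of gyration: k = √(I/A) = √(2 431 027 / 2 860) = 29.155 mm.

k_x ≈ 29.2 mm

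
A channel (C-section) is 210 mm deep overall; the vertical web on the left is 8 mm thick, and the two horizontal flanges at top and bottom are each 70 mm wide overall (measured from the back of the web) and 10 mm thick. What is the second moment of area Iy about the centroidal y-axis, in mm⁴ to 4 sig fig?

Iy ≈ 1.280 × 10⁶ mm⁴

Split into non-overlapping primitives; take the origin at the lower-left of the bounding box.
Web: 8 × 210, A = 1 680 mm², x = 4 mm, Ī = 8 960 mm⁴.
Top flange (beyond web): 62 × 10, A = 620 mm², x = 39 mm, Ī = 198 607 mm⁴.
Bottom flange (beyond web): 62 × 10, A = 620 mm², x = 39 mm, Ī = 198 607 mm⁴.
Centroid: x̄ = ΣA·x / ΣA = 18.863 mm.
Transfer each piece to the centroidal y-axis using Ī + A·d² with d = x − 18.863:
  web: d = -14.863 mm → contributes +380 087 mm⁴
  top flange (beyond web): d = 20.137 mm → contributes +450 016 mm⁴
  bottom flange (beyond web): d = 20.137 mm → contributes +450 016 mm⁴
Total I = 1 280 119 mm⁴.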